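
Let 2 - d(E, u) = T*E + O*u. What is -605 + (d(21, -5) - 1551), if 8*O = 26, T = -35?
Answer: -5611/4 ≈ -1402.8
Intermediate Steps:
O = 13/4 (O = (⅛)*26 = 13/4 ≈ 3.2500)
d(E, u) = 2 + 35*E - 13*u/4 (d(E, u) = 2 - (-35*E + 13*u/4) = 2 + (35*E - 13*u/4) = 2 + 35*E - 13*u/4)
-605 + (d(21, -5) - 1551) = -605 + ((2 + 35*21 - 13/4*(-5)) - 1551) = -605 + ((2 + 735 + 65/4) - 1551) = -605 + (3013/4 - 1551) = -605 - 3191/4 = -5611/4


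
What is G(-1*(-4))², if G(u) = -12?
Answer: 144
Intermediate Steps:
G(-1*(-4))² = (-12)² = 144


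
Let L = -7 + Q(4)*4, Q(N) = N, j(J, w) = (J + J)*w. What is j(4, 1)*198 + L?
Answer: 1593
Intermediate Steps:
j(J, w) = 2*J*w (j(J, w) = (2*J)*w = 2*J*w)
L = 9 (L = -7 + 4*4 = -7 + 16 = 9)
j(4, 1)*198 + L = (2*4*1)*198 + 9 = 8*198 + 9 = 1584 + 9 = 1593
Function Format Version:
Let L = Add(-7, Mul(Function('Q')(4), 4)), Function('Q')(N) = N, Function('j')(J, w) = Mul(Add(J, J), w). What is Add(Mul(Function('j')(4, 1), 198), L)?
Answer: 1593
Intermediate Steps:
Function('j')(J, w) = Mul(2, J, w) (Function('j')(J, w) = Mul(Mul(2, J), w) = Mul(2, J, w))
L = 9 (L = Add(-7, Mul(4, 4)) = Add(-7, 16) = 9)
Add(Mul(Function('j')(4, 1), 198), L) = Add(Mul(Mul(2, 4, 1), 198), 9) = Add(Mul(8, 198), 9) = Add(1584, 9) = 1593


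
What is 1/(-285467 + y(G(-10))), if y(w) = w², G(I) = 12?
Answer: -1/285323 ≈ -3.5048e-6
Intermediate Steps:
1/(-285467 + y(G(-10))) = 1/(-285467 + 12²) = 1/(-285467 + 144) = 1/(-285323) = -1/285323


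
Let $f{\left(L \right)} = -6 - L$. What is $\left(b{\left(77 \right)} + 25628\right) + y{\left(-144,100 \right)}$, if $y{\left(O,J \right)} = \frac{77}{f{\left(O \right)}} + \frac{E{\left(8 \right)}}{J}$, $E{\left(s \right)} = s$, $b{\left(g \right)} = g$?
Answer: $\frac{88684451}{3450} \approx 25706.0$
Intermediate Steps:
$y{\left(O,J \right)} = \frac{8}{J} + \frac{77}{-6 - O}$ ($y{\left(O,J \right)} = \frac{77}{-6 - O} + \frac{8}{J} = \frac{8}{J} + \frac{77}{-6 - O}$)
$\left(b{\left(77 \right)} + 25628\right) + y{\left(-144,100 \right)} = \left(77 + 25628\right) - \left(- \frac{2}{25} + \frac{77}{6 - 144}\right) = 25705 + \left(- \frac{77}{-138} + 8 \cdot \frac{1}{100}\right) = 25705 + \left(\left(-77\right) \left(- \frac{1}{138}\right) + \frac{2}{25}\right) = 25705 + \left(\frac{77}{138} + \frac{2}{25}\right) = 25705 + \frac{2201}{3450} = \frac{88684451}{3450}$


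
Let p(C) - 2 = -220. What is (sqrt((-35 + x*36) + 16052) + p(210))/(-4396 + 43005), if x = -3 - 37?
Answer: -218/38609 + sqrt(14577)/38609 ≈ -0.0025192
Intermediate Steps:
x = -40
p(C) = -218 (p(C) = 2 - 220 = -218)
(sqrt((-35 + x*36) + 16052) + p(210))/(-4396 + 43005) = (sqrt((-35 - 40*36) + 16052) - 218)/(-4396 + 43005) = (sqrt((-35 - 1440) + 16052) - 218)/38609 = (sqrt(-1475 + 16052) - 218)*(1/38609) = (sqrt(14577) - 218)*(1/38609) = (-218 + sqrt(14577))*(1/38609) = -218/38609 + sqrt(14577)/38609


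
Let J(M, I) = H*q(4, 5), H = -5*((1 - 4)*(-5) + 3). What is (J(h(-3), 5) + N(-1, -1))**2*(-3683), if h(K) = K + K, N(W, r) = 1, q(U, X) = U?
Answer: -474668723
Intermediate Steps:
h(K) = 2*K
H = -90 (H = -5*(-3*(-5) + 3) = -5*(15 + 3) = -5*18 = -90)
J(M, I) = -360 (J(M, I) = -90*4 = -360)
(J(h(-3), 5) + N(-1, -1))**2*(-3683) = (-360 + 1)**2*(-3683) = (-359)**2*(-3683) = 128881*(-3683) = -474668723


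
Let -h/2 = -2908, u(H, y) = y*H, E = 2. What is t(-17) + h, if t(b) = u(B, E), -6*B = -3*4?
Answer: 5820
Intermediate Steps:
B = 2 (B = -(-1)*4/2 = -⅙*(-12) = 2)
u(H, y) = H*y
t(b) = 4 (t(b) = 2*2 = 4)
h = 5816 (h = -2*(-2908) = 5816)
t(-17) + h = 4 + 5816 = 5820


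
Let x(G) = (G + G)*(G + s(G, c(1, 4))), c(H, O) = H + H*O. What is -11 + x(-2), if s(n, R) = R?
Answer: -23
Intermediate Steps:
x(G) = 2*G*(5 + G) (x(G) = (G + G)*(G + 1*(1 + 4)) = (2*G)*(G + 1*5) = (2*G)*(G + 5) = (2*G)*(5 + G) = 2*G*(5 + G))
-11 + x(-2) = -11 + 2*(-2)*(5 - 2) = -11 + 2*(-2)*3 = -11 - 12 = -23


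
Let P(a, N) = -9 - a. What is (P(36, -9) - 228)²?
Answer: 74529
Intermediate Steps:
(P(36, -9) - 228)² = ((-9 - 1*36) - 228)² = ((-9 - 36) - 228)² = (-45 - 228)² = (-273)² = 74529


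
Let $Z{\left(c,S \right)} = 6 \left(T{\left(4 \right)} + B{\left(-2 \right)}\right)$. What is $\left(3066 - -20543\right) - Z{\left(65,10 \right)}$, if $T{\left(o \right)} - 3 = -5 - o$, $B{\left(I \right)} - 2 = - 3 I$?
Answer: $23597$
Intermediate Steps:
$B{\left(I \right)} = 2 - 3 I$
$T{\left(o \right)} = -2 - o$ ($T{\left(o \right)} = 3 - \left(5 + o\right) = -2 - o$)
$Z{\left(c,S \right)} = 12$ ($Z{\left(c,S \right)} = 6 \left(\left(-2 - 4\right) + \left(2 - -6\right)\right) = 6 \left(\left(-2 - 4\right) + \left(2 + 6\right)\right) = 6 \left(-6 + 8\right) = 6 \cdot 2 = 12$)
$\left(3066 - -20543\right) - Z{\left(65,10 \right)} = \left(3066 - -20543\right) - 12 = \left(3066 + 20543\right) - 12 = 23609 - 12 = 23597$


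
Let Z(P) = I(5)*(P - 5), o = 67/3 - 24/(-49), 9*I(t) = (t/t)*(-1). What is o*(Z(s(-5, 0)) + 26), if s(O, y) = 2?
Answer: 265045/441 ≈ 601.01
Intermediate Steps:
I(t) = -1/9 (I(t) = ((t/t)*(-1))/9 = (1*(-1))/9 = (1/9)*(-1) = -1/9)
o = 3355/147 (o = 67*(1/3) - 24*(-1/49) = 67/3 + 24/49 = 3355/147 ≈ 22.823)
Z(P) = 5/9 - P/9 (Z(P) = -(P - 5)/9 = -(-5 + P)/9 = 5/9 - P/9)
o*(Z(s(-5, 0)) + 26) = 3355*((5/9 - 1/9*2) + 26)/147 = 3355*((5/9 - 2/9) + 26)/147 = 3355*(1/3 + 26)/147 = (3355/147)*(79/3) = 265045/441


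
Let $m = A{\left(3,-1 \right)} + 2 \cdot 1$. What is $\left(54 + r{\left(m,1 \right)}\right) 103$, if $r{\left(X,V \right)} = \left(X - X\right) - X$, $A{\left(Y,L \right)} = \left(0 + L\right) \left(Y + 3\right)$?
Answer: $5974$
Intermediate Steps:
$A{\left(Y,L \right)} = L \left(3 + Y\right)$
$m = -4$ ($m = - (3 + 3) + 2 \cdot 1 = \left(-1\right) 6 + 2 = -6 + 2 = -4$)
$r{\left(X,V \right)} = - X$ ($r{\left(X,V \right)} = 0 - X = - X$)
$\left(54 + r{\left(m,1 \right)}\right) 103 = \left(54 - -4\right) 103 = \left(54 + 4\right) 103 = 58 \cdot 103 = 5974$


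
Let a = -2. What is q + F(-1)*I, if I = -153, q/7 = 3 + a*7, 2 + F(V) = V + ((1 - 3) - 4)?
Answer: 1300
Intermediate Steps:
F(V) = -8 + V (F(V) = -2 + (V + ((1 - 3) - 4)) = -2 + (V + (-2 - 4)) = -2 + (V - 6) = -2 + (-6 + V) = -8 + V)
q = -77 (q = 7*(3 - 2*7) = 7*(3 - 14) = 7*(-11) = -77)
q + F(-1)*I = -77 + (-8 - 1)*(-153) = -77 - 9*(-153) = -77 + 1377 = 1300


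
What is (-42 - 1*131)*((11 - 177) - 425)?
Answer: 102243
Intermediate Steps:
(-42 - 1*131)*((11 - 177) - 425) = (-42 - 131)*(-166 - 425) = -173*(-591) = 102243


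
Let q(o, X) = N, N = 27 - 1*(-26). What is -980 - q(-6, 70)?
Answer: -1033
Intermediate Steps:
N = 53 (N = 27 + 26 = 53)
q(o, X) = 53
-980 - q(-6, 70) = -980 - 1*53 = -980 - 53 = -1033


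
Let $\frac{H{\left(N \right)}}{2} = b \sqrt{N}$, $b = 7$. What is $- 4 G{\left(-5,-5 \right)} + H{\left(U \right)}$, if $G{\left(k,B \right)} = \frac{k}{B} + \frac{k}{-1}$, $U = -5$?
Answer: $-24 + 14 i \sqrt{5} \approx -24.0 + 31.305 i$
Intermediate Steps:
$G{\left(k,B \right)} = - k + \frac{k}{B}$ ($G{\left(k,B \right)} = \frac{k}{B} + k \left(-1\right) = \frac{k}{B} - k = - k + \frac{k}{B}$)
$H{\left(N \right)} = 14 \sqrt{N}$ ($H{\left(N \right)} = 2 \cdot 7 \sqrt{N} = 14 \sqrt{N}$)
$- 4 G{\left(-5,-5 \right)} + H{\left(U \right)} = - 4 \left(\left(-1\right) \left(-5\right) - \frac{5}{-5}\right) + 14 \sqrt{-5} = - 4 \left(5 - -1\right) + 14 i \sqrt{5} = - 4 \left(5 + 1\right) + 14 i \sqrt{5} = \left(-4\right) 6 + 14 i \sqrt{5} = -24 + 14 i \sqrt{5}$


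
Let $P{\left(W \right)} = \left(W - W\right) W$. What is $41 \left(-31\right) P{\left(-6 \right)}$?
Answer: $0$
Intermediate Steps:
$P{\left(W \right)} = 0$ ($P{\left(W \right)} = 0 W = 0$)
$41 \left(-31\right) P{\left(-6 \right)} = 41 \left(-31\right) 0 = \left(-1271\right) 0 = 0$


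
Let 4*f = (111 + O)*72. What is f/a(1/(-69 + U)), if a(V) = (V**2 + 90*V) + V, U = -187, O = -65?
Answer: -18087936/7765 ≈ -2329.4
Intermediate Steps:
a(V) = V**2 + 91*V
f = 828 (f = ((111 - 65)*72)/4 = (46*72)/4 = (1/4)*3312 = 828)
f/a(1/(-69 + U)) = 828/(((91 + 1/(-69 - 187))/(-69 - 187))) = 828/(((91 + 1/(-256))/(-256))) = 828/((-(91 - 1/256)/256)) = 828/((-1/256*23295/256)) = 828/(-23295/65536) = 828*(-65536/23295) = -18087936/7765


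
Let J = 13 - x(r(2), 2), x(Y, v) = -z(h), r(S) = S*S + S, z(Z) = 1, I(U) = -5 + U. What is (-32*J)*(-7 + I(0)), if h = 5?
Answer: 5376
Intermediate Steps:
r(S) = S + S**2 (r(S) = S**2 + S = S + S**2)
x(Y, v) = -1 (x(Y, v) = -1*1 = -1)
J = 14 (J = 13 - 1*(-1) = 13 + 1 = 14)
(-32*J)*(-7 + I(0)) = (-32*14)*(-7 + (-5 + 0)) = -448*(-7 - 5) = -448*(-12) = 5376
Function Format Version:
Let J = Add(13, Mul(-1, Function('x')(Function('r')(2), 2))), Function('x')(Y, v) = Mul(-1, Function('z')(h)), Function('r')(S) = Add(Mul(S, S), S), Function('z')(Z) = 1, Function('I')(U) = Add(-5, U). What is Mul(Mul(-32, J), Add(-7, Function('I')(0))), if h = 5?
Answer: 5376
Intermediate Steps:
Function('r')(S) = Add(S, Pow(S, 2)) (Function('r')(S) = Add(Pow(S, 2), S) = Add(S, Pow(S, 2)))
Function('x')(Y, v) = -1 (Function('x')(Y, v) = Mul(-1, 1) = -1)
J = 14 (J = Add(13, Mul(-1, -1)) = Add(13, 1) = 14)
Mul(Mul(-32, J), Add(-7, Function('I')(0))) = Mul(Mul(-32, 14), Add(-7, Add(-5, 0))) = Mul(-448, Add(-7, -5)) = Mul(-448, -12) = 5376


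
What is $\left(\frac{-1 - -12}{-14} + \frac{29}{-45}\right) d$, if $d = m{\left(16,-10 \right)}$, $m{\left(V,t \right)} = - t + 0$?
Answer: $- \frac{901}{63} \approx -14.302$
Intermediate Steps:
$m{\left(V,t \right)} = - t$
$d = 10$ ($d = \left(-1\right) \left(-10\right) = 10$)
$\left(\frac{-1 - -12}{-14} + \frac{29}{-45}\right) d = \left(\frac{-1 - -12}{-14} + \frac{29}{-45}\right) 10 = \left(\left(-1 + 12\right) \left(- \frac{1}{14}\right) + 29 \left(- \frac{1}{45}\right)\right) 10 = \left(11 \left(- \frac{1}{14}\right) - \frac{29}{45}\right) 10 = \left(- \frac{11}{14} - \frac{29}{45}\right) 10 = \left(- \frac{901}{630}\right) 10 = - \frac{901}{63}$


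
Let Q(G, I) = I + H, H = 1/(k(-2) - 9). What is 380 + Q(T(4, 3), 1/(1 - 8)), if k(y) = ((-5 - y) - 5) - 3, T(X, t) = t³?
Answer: 53173/140 ≈ 379.81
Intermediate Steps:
k(y) = -13 - y (k(y) = (-10 - y) - 3 = -13 - y)
H = -1/20 (H = 1/((-13 - 1*(-2)) - 9) = 1/((-13 + 2) - 9) = 1/(-11 - 9) = 1/(-20) = -1/20 ≈ -0.050000)
Q(G, I) = -1/20 + I (Q(G, I) = I - 1/20 = -1/20 + I)
380 + Q(T(4, 3), 1/(1 - 8)) = 380 + (-1/20 + 1/(1 - 8)) = 380 + (-1/20 + 1/(-7)) = 380 + (-1/20 - ⅐) = 380 - 27/140 = 53173/140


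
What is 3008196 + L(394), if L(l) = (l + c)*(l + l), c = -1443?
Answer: 2181584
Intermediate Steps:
L(l) = 2*l*(-1443 + l) (L(l) = (l - 1443)*(l + l) = (-1443 + l)*(2*l) = 2*l*(-1443 + l))
3008196 + L(394) = 3008196 + 2*394*(-1443 + 394) = 3008196 + 2*394*(-1049) = 3008196 - 826612 = 2181584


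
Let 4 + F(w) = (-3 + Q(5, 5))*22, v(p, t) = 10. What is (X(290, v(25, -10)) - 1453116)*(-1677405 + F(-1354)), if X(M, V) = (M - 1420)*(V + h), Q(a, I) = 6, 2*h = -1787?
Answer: 762790180023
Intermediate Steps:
h = -1787/2 (h = (½)*(-1787) = -1787/2 ≈ -893.50)
X(M, V) = (-1420 + M)*(-1787/2 + V) (X(M, V) = (M - 1420)*(V - 1787/2) = (-1420 + M)*(-1787/2 + V))
F(w) = 62 (F(w) = -4 + (-3 + 6)*22 = -4 + 3*22 = -4 + 66 = 62)
(X(290, v(25, -10)) - 1453116)*(-1677405 + F(-1354)) = ((1268770 - 1420*10 - 1787/2*290 + 290*10) - 1453116)*(-1677405 + 62) = ((1268770 - 14200 - 259115 + 2900) - 1453116)*(-1677343) = (998355 - 1453116)*(-1677343) = -454761*(-1677343) = 762790180023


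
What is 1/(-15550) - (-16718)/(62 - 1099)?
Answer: -259965937/16125350 ≈ -16.122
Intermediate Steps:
1/(-15550) - (-16718)/(62 - 1099) = -1/15550 - (-16718)/(-1037) = -1/15550 - (-16718)*(-1)/1037 = -1/15550 - 1*16718/1037 = -1/15550 - 16718/1037 = -259965937/16125350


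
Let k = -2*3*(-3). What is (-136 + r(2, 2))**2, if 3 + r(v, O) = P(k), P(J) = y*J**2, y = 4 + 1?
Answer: 2193361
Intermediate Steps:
y = 5
k = 18 (k = -6*(-3) = 18)
P(J) = 5*J**2
r(v, O) = 1617 (r(v, O) = -3 + 5*18**2 = -3 + 5*324 = -3 + 1620 = 1617)
(-136 + r(2, 2))**2 = (-136 + 1617)**2 = 1481**2 = 2193361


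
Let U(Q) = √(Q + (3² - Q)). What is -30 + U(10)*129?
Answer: 357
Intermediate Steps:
U(Q) = 3 (U(Q) = √(Q + (9 - Q)) = √9 = 3)
-30 + U(10)*129 = -30 + 3*129 = -30 + 387 = 357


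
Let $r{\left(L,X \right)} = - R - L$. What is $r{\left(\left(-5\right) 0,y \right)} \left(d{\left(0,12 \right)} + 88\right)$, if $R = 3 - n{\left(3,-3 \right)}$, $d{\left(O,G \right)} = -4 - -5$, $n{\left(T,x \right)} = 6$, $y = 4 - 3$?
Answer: $267$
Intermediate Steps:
$y = 1$
$d{\left(O,G \right)} = 1$ ($d{\left(O,G \right)} = -4 + 5 = 1$)
$R = -3$ ($R = 3 - 6 = -3$)
$r{\left(L,X \right)} = 3 - L$ ($r{\left(L,X \right)} = \left(-1\right) \left(-3\right) - L = 3 - L$)
$r{\left(\left(-5\right) 0,y \right)} \left(d{\left(0,12 \right)} + 88\right) = \left(3 - \left(-5\right) 0\right) \left(1 + 88\right) = \left(3 - 0\right) 89 = \left(3 + 0\right) 89 = 3 \cdot 89 = 267$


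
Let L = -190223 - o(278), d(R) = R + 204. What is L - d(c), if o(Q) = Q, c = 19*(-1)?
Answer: -190686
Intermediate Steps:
c = -19
d(R) = 204 + R
L = -190501 (L = -190223 - 1*278 = -190223 - 278 = -190501)
L - d(c) = -190501 - (204 - 19) = -190501 - 1*185 = -190501 - 185 = -190686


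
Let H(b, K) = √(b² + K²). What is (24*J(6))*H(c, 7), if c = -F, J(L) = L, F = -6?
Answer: 144*√85 ≈ 1327.6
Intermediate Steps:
c = 6 (c = -1*(-6) = 6)
H(b, K) = √(K² + b²)
(24*J(6))*H(c, 7) = (24*6)*√(7² + 6²) = 144*√(49 + 36) = 144*√85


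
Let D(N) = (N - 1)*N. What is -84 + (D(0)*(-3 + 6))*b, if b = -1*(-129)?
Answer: -84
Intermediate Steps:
b = 129
D(N) = N*(-1 + N) (D(N) = (-1 + N)*N = N*(-1 + N))
-84 + (D(0)*(-3 + 6))*b = -84 + ((0*(-1 + 0))*(-3 + 6))*129 = -84 + ((0*(-1))*3)*129 = -84 + (0*3)*129 = -84 + 0*129 = -84 + 0 = -84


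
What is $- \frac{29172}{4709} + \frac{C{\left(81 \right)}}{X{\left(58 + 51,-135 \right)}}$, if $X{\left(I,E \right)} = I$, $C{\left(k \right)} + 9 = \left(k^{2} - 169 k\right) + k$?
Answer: $- \frac{2141556}{30193} \approx -70.929$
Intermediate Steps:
$C{\left(k \right)} = -9 + k^{2} - 168 k$ ($C{\left(k \right)} = -9 + \left(\left(k^{2} - 169 k\right) + k\right) = -9 + \left(k^{2} - 168 k\right) = -9 + k^{2} - 168 k$)
$- \frac{29172}{4709} + \frac{C{\left(81 \right)}}{X{\left(58 + 51,-135 \right)}} = - \frac{29172}{4709} + \frac{-9 + 81^{2} - 13608}{58 + 51} = \left(-29172\right) \frac{1}{4709} + \frac{-9 + 6561 - 13608}{109} = - \frac{1716}{277} - \frac{7056}{109} = - \frac{2141556}{30193}$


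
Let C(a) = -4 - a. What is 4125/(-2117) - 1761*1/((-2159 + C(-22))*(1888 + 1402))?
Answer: -29052318213/14911915130 ≈ -1.9483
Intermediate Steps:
4125/(-2117) - 1761*1/((-2159 + C(-22))*(1888 + 1402)) = 4125/(-2117) - 1761*1/((-2159 + (-4 - 1*(-22)))*(1888 + 1402)) = 4125*(-1/2117) - 1761*1/(3290*(-2159 + (-4 + 22))) = -4125/2117 - 1761*1/(3290*(-2159 + 18)) = -4125/2117 - 1761/((-2141*3290)) = -4125/2117 - 1761/(-7043890) = -4125/2117 - 1761*(-1/7043890) = -4125/2117 + 1761/7043890 = -29052318213/14911915130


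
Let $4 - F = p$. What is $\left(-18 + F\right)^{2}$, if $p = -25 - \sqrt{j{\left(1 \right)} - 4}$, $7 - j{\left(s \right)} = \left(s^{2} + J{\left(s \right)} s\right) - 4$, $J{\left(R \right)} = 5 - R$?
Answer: $\left(11 + \sqrt{2}\right)^{2} \approx 154.11$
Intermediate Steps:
$j{\left(s \right)} = 11 - s^{2} - s \left(5 - s\right)$ ($j{\left(s \right)} = 7 - \left(\left(s^{2} + \left(5 - s\right) s\right) - 4\right) = 7 - \left(\left(s^{2} + s \left(5 - s\right)\right) - 4\right) = 7 - \left(-4 + s^{2} + s \left(5 - s\right)\right) = 11 - s^{2} - s \left(5 - s\right)$)
$p = -25 - \sqrt{2}$ ($p = -25 - \sqrt{\left(11 - 5\right) - 4} = -25 - \sqrt{6 - 4} = -25 - \sqrt{2} \approx -26.414$)
$F = 29 + \sqrt{2}$ ($F = 4 - \left(-25 - \sqrt{2}\right) = 4 + \left(25 + \sqrt{2}\right) = 29 + \sqrt{2} \approx 30.414$)
$\left(-18 + F\right)^{2} = \left(-18 + \left(29 + \sqrt{2}\right)\right)^{2} = \left(11 + \sqrt{2}\right)^{2}$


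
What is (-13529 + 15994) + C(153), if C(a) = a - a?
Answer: 2465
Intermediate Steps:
C(a) = 0
(-13529 + 15994) + C(153) = (-13529 + 15994) + 0 = 2465 + 0 = 2465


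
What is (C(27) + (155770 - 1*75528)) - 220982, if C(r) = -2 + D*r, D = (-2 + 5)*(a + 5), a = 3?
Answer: -140094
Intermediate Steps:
D = 24 (D = (-2 + 5)*(3 + 5) = 3*8 = 24)
C(r) = -2 + 24*r
(C(27) + (155770 - 1*75528)) - 220982 = ((-2 + 24*27) + (155770 - 1*75528)) - 220982 = ((-2 + 648) + (155770 - 75528)) - 220982 = (646 + 80242) - 220982 = 80888 - 220982 = -140094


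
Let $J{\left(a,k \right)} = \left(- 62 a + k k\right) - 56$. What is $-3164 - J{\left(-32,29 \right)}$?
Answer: $-5933$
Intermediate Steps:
$J{\left(a,k \right)} = -56 + k^{2} - 62 a$ ($J{\left(a,k \right)} = \left(- 62 a + k^{2}\right) - 56 = \left(k^{2} - 62 a\right) - 56 = -56 + k^{2} - 62 a$)
$-3164 - J{\left(-32,29 \right)} = -3164 - \left(-56 + 29^{2} - -1984\right) = -3164 - \left(-56 + 841 + 1984\right) = -3164 - 2769 = -5933$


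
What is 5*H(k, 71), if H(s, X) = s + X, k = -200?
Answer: -645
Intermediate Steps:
H(s, X) = X + s
5*H(k, 71) = 5*(71 - 200) = 5*(-129) = -645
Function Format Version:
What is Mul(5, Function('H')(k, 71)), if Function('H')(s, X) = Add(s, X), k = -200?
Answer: -645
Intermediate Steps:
Function('H')(s, X) = Add(X, s)
Mul(5, Function('H')(k, 71)) = Mul(5, Add(71, -200)) = Mul(5, -129) = -645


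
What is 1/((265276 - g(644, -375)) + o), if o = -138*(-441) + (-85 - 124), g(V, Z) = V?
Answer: 1/325281 ≈ 3.0743e-6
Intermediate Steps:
o = 60649 (o = 60858 - 209 = 60649)
1/((265276 - g(644, -375)) + o) = 1/((265276 - 1*644) + 60649) = 1/((265276 - 644) + 60649) = 1/(264632 + 60649) = 1/325281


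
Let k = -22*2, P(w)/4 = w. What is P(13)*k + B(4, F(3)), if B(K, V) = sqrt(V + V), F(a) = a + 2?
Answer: -2288 + sqrt(10) ≈ -2284.8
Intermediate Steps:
F(a) = 2 + a
B(K, V) = sqrt(2)*sqrt(V) (B(K, V) = sqrt(2*V) = sqrt(2)*sqrt(V))
P(w) = 4*w
k = -44
P(13)*k + B(4, F(3)) = (4*13)*(-44) + sqrt(2)*sqrt(2 + 3) = 52*(-44) + sqrt(2)*sqrt(5) = -2288 + sqrt(10)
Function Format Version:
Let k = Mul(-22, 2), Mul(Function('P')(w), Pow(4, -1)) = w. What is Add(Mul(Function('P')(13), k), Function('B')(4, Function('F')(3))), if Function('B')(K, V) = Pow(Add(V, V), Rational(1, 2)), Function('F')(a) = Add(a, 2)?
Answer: Add(-2288, Pow(10, Rational(1, 2))) ≈ -2284.8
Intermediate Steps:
Function('F')(a) = Add(2, a)
Function('B')(K, V) = Mul(Pow(2, Rational(1, 2)), Pow(V, Rational(1, 2))) (Function('B')(K, V) = Pow(Mul(2, V), Rational(1, 2)) = Mul(Pow(2, Rational(1, 2)), Pow(V, Rational(1, 2))))
Function('P')(w) = Mul(4, w)
k = -44
Add(Mul(Function('P')(13), k), Function('B')(4, Function('F')(3))) = Add(Mul(Mul(4, 13), -44), Mul(Pow(2, Rational(1, 2)), Pow(Add(2, 3), Rational(1, 2)))) = Add(Mul(52, -44), Mul(Pow(2, Rational(1, 2)), Pow(5, Rational(1, 2)))) = Add(-2288, Pow(10, Rational(1, 2)))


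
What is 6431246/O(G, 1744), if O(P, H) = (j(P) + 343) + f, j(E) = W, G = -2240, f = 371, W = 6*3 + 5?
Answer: 6431246/737 ≈ 8726.3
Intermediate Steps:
W = 23 (W = 18 + 5 = 23)
j(E) = 23
O(P, H) = 737 (O(P, H) = (23 + 343) + 371 = 366 + 371 = 737)
6431246/O(G, 1744) = 6431246/737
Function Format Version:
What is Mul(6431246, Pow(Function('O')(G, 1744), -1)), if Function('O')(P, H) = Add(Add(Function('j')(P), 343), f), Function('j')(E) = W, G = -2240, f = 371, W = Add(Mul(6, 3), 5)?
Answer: Rational(6431246, 737) ≈ 8726.3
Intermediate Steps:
W = 23 (W = Add(18, 5) = 23)
Function('j')(E) = 23
Function('O')(P, H) = 737 (Function('O')(P, H) = Add(Add(23, 343), 371) = Add(366, 371) = 737)
Mul(6431246, Pow(Function('O')(G, 1744), -1)) = Mul(6431246, Pow(737, -1)) = Mul(6431246, Rational(1, 737)) = Rational(6431246, 737)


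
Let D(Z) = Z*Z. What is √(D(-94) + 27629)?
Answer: √36465 ≈ 190.96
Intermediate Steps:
D(Z) = Z²
√(D(-94) + 27629) = √((-94)² + 27629) = √(8836 + 27629) = √36465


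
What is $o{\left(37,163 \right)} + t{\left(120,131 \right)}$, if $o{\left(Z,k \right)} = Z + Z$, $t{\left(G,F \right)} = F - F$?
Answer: $74$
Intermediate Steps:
$t{\left(G,F \right)} = 0$
$o{\left(Z,k \right)} = 2 Z$
$o{\left(37,163 \right)} + t{\left(120,131 \right)} = 2 \cdot 37 + 0 = 74 + 0 = 74$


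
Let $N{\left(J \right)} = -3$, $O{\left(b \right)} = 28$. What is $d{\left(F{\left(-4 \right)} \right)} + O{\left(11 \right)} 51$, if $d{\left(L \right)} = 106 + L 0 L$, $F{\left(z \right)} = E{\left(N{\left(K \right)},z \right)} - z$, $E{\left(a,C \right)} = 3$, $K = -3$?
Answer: $1534$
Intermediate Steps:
$F{\left(z \right)} = 3 - z$
$d{\left(L \right)} = 106$ ($d{\left(L \right)} = 106 + 0 L = 106 + 0 = 106$)
$d{\left(F{\left(-4 \right)} \right)} + O{\left(11 \right)} 51 = 106 + 28 \cdot 51 = 106 + 1428 = 1534$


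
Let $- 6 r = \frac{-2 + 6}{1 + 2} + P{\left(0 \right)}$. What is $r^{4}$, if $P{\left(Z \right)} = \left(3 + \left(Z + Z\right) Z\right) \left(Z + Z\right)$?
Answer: $\frac{16}{6561} \approx 0.0024387$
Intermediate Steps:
$P{\left(Z \right)} = 2 Z \left(3 + 2 Z^{2}\right)$ ($P{\left(Z \right)} = \left(3 + 2 Z Z\right) 2 Z = \left(3 + 2 Z^{2}\right) 2 Z = 2 Z \left(3 + 2 Z^{2}\right)$)
$r = - \frac{2}{9}$ ($r = - \frac{\frac{-2 + 6}{1 + 2} + \left(4 \cdot 0^{3} + 6 \cdot 0\right)}{6} = - \frac{\frac{4}{3} + \left(4 \cdot 0 + 0\right)}{6} = - \frac{4 \cdot \frac{1}{3} + \left(0 + 0\right)}{6} = - \frac{\frac{4}{3} + 0}{6} = \left(- \frac{1}{6}\right) \frac{4}{3} = - \frac{2}{9} \approx -0.22222$)
$r^{4} = \left(- \frac{2}{9}\right)^{4} = \frac{16}{6561}$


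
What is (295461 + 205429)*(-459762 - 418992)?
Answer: -440159091060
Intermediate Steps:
(295461 + 205429)*(-459762 - 418992) = 500890*(-878754) = -440159091060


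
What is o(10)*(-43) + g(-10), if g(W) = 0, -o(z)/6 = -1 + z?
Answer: 2322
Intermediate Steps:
o(z) = 6 - 6*z (o(z) = -6*(-1 + z) = 6 - 6*z)
o(10)*(-43) + g(-10) = (6 - 6*10)*(-43) + 0 = (6 - 60)*(-43) + 0 = -54*(-43) + 0 = 2322 + 0 = 2322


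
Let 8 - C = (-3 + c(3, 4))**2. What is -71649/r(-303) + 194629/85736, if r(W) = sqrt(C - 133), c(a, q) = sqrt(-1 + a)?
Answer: 194629/85736 + 71649*I*sqrt(2)/(2*sqrt(68 - 3*sqrt(2))) ≈ 2.2701 + 6345.0*I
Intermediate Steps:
C = 8 - (-3 + sqrt(2))**2 (C = 8 - (-3 + sqrt(-1 + 3))**2 = 8 - (-3 + sqrt(2))**2 ≈ 5.4853)
r(W) = sqrt(-136 + 6*sqrt(2)) (r(W) = sqrt((-3 + 6*sqrt(2)) - 133) = sqrt(-136 + 6*sqrt(2)))
-71649/r(-303) + 194629/85736 = -71649/sqrt(-136 + 6*sqrt(2)) + 194629/85736 = 194629/85736 - 71649/sqrt(-136 + 6*sqrt(2))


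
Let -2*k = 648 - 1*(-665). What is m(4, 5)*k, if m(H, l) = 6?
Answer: -3939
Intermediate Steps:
k = -1313/2 (k = -(648 - 1*(-665))/2 = -(648 + 665)/2 = -½*1313 = -1313/2 ≈ -656.50)
m(4, 5)*k = 6*(-1313/2) = -3939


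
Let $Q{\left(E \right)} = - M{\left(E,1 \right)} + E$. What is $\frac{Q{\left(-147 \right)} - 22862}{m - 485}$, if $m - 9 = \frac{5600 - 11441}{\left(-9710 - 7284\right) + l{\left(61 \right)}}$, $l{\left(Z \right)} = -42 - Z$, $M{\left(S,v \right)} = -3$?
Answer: $\frac{131111194}{2710777} \approx 48.367$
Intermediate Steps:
$Q{\left(E \right)} = 3 + E$ ($Q{\left(E \right)} = \left(-1\right) \left(-3\right) + E = 3 + E$)
$m = \frac{53238}{5699}$ ($m = 9 + \frac{5600 - 11441}{\left(-9710 - 7284\right) - 103} = 9 - \frac{5841}{-16994 - 103} = 9 - \frac{5841}{-17097} = 9 - - \frac{1947}{5699} = 9 + \frac{1947}{5699} = \frac{53238}{5699} \approx 9.3416$)
$\frac{Q{\left(-147 \right)} - 22862}{m - 485} = \frac{\left(3 - 147\right) - 22862}{\frac{53238}{5699} - 485} = \frac{-144 - 22862}{- \frac{2710777}{5699}} = \left(-23006\right) \left(- \frac{5699}{2710777}\right) = \frac{131111194}{2710777}$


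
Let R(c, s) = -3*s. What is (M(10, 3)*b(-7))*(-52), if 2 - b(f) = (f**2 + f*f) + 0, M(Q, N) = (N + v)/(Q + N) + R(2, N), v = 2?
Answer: -43008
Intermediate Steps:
M(Q, N) = -3*N + (2 + N)/(N + Q) (M(Q, N) = (N + 2)/(Q + N) - 3*N = (2 + N)/(N + Q) - 3*N = -3*N + (2 + N)/(N + Q))
b(f) = 2 - 2*f**2 (b(f) = 2 - ((f**2 + f*f) + 0) = 2 - ((f**2 + f**2) + 0) = 2 - (2*f**2 + 0) = 2 - 2*f**2)
(M(10, 3)*b(-7))*(-52) = (((2 + 3 - 3*3**2 - 3*3*10)/(3 + 10))*(2 - 2*(-7)**2))*(-52) = (((2 + 3 - 3*9 - 90)/13)*(2 - 2*49))*(-52) = (((2 + 3 - 27 - 90)/13)*(2 - 98))*(-52) = (((1/13)*(-112))*(-96))*(-52) = -112/13*(-96)*(-52) = (10752/13)*(-52) = -43008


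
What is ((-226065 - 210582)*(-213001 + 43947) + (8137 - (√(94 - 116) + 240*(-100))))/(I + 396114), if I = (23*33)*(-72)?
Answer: 73816954075/341466 - I*√22/341466 ≈ 2.1618e+5 - 1.3736e-5*I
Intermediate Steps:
I = -54648 (I = 759*(-72) = -54648)
((-226065 - 210582)*(-213001 + 43947) + (8137 - (√(94 - 116) + 240*(-100))))/(I + 396114) = ((-226065 - 210582)*(-213001 + 43947) + (8137 - (√(94 - 116) + 240*(-100))))/(-54648 + 396114) = (-436647*(-169054) + (8137 - (√(-22) - 24000)))/341466 = (73816921938 + (8137 - (I*√22 - 24000)))*(1/341466) = (73816921938 + (8137 - (-24000 + I*√22)))*(1/341466) = (73816921938 + (8137 + (24000 - I*√22)))*(1/341466) = (73816921938 + (32137 - I*√22))*(1/341466) = (73816954075 - I*√22)*(1/341466) = 73816954075/341466 - I*√22/341466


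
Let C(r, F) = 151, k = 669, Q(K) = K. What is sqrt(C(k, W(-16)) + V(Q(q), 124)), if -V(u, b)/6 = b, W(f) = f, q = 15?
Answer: I*sqrt(593) ≈ 24.352*I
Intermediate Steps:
V(u, b) = -6*b
sqrt(C(k, W(-16)) + V(Q(q), 124)) = sqrt(151 - 6*124) = sqrt(151 - 744) = sqrt(-593) = I*sqrt(593)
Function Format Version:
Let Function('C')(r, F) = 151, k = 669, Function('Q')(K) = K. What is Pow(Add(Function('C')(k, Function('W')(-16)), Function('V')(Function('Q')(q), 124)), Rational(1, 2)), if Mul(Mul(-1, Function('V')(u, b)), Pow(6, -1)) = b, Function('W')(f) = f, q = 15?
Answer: Mul(I, Pow(593, Rational(1, 2))) ≈ Mul(24.352, I)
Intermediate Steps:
Function('V')(u, b) = Mul(-6, b)
Pow(Add(Function('C')(k, Function('W')(-16)), Function('V')(Function('Q')(q), 124)), Rational(1, 2)) = Pow(Add(151, Mul(-6, 124)), Rational(1, 2)) = Pow(Add(151, -744), Rational(1, 2)) = Pow(-593, Rational(1, 2)) = Mul(I, Pow(593, Rational(1, 2)))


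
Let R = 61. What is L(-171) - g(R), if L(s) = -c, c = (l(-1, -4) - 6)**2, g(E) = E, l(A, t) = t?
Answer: -161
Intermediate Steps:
c = 100 (c = (-4 - 6)**2 = (-10)**2 = 100)
L(s) = -100 (L(s) = -1*100 = -100)
L(-171) - g(R) = -100 - 1*61 = -100 - 61 = -161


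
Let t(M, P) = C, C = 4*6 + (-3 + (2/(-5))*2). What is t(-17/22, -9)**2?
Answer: 10201/25 ≈ 408.04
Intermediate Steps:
C = 101/5 (C = 24 + (-3 + (2*(-1/5))*2) = 24 + (-3 - 2/5*2) = 24 + (-3 - 4/5) = 24 - 19/5 = 101/5 ≈ 20.200)
t(M, P) = 101/5
t(-17/22, -9)**2 = (101/5)**2 = 10201/25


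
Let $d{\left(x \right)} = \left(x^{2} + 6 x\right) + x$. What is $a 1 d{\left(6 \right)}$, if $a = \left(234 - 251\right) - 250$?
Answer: $-20826$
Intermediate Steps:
$d{\left(x \right)} = x^{2} + 7 x$
$a = -267$ ($a = -17 - 250 = -267$)
$a 1 d{\left(6 \right)} = - 267 \cdot 1 \cdot 6 \left(7 + 6\right) = - 267 \cdot 1 \cdot 6 \cdot 13 = - 267 \cdot 1 \cdot 78 = \left(-267\right) 78 = -20826$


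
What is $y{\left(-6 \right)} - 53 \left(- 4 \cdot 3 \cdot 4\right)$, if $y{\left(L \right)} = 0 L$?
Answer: $2544$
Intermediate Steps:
$y{\left(L \right)} = 0$
$y{\left(-6 \right)} - 53 \left(- 4 \cdot 3 \cdot 4\right) = 0 - 53 \left(- 4 \cdot 3 \cdot 4\right) = 0 - 53 \left(\left(-4\right) 12\right) = 0 - -2544 = 0 + 2544 = 2544$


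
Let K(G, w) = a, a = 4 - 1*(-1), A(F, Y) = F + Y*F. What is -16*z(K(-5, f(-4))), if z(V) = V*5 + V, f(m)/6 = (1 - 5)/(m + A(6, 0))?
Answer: -480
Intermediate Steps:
A(F, Y) = F + F*Y
f(m) = -24/(6 + m) (f(m) = 6*((1 - 5)/(m + 6*(1 + 0))) = 6*(-4/(m + 6*1)) = 6*(-4/(m + 6)) = 6*(-4/(6 + m)) = -24/(6 + m))
a = 5 (a = 4 + 1 = 5)
K(G, w) = 5
z(V) = 6*V (z(V) = 5*V + V = 6*V)
-16*z(K(-5, f(-4))) = -96*5 = -16*30 = -480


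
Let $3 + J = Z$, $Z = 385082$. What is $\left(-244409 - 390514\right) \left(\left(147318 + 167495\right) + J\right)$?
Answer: $-444377528316$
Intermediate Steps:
$J = 385079$ ($J = -3 + 385082 = 385079$)
$\left(-244409 - 390514\right) \left(\left(147318 + 167495\right) + J\right) = \left(-244409 - 390514\right) \left(\left(147318 + 167495\right) + 385079\right) = - 634923 \left(314813 + 385079\right) = \left(-634923\right) 699892 = -444377528316$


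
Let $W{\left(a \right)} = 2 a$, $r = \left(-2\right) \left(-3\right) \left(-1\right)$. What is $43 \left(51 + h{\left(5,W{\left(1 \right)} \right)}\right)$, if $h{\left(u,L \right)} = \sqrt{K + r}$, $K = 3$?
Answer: $2193 + 43 i \sqrt{3} \approx 2193.0 + 74.478 i$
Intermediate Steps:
$r = -6$ ($r = 6 \left(-1\right) = -6$)
$h{\left(u,L \right)} = i \sqrt{3}$ ($h{\left(u,L \right)} = \sqrt{3 - 6} = \sqrt{-3} = i \sqrt{3}$)
$43 \left(51 + h{\left(5,W{\left(1 \right)} \right)}\right) = 43 \left(51 + i \sqrt{3}\right) = 2193 + 43 i \sqrt{3}$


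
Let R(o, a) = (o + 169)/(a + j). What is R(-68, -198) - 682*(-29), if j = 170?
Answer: 553683/28 ≈ 19774.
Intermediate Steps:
R(o, a) = (169 + o)/(170 + a) (R(o, a) = (o + 169)/(a + 170) = (169 + o)/(170 + a))
R(-68, -198) - 682*(-29) = (169 - 68)/(170 - 198) - 682*(-29) = 101/(-28) - 1*(-19778) = -1/28*101 + 19778 = -101/28 + 19778 = 553683/28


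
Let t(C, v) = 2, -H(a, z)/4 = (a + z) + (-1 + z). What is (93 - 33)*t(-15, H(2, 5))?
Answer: 120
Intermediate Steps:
H(a, z) = 4 - 8*z - 4*a (H(a, z) = -4*((a + z) + (-1 + z)) = -4*(-1 + a + 2*z) = 4 - 8*z - 4*a)
(93 - 33)*t(-15, H(2, 5)) = (93 - 33)*2 = 60*2 = 120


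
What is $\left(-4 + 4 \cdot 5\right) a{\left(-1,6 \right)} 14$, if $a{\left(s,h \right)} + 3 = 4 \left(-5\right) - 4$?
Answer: $-6048$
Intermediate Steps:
$a{\left(s,h \right)} = -27$ ($a{\left(s,h \right)} = -3 + \left(4 \left(-5\right) - 4\right) = -3 - 24 = -27$)
$\left(-4 + 4 \cdot 5\right) a{\left(-1,6 \right)} 14 = \left(-4 + 4 \cdot 5\right) \left(-27\right) 14 = \left(-4 + 20\right) \left(-27\right) 14 = 16 \left(-27\right) 14 = \left(-432\right) 14 = -6048$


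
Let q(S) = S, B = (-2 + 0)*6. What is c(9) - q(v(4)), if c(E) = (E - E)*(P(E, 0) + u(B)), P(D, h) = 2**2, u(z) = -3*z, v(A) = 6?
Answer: -6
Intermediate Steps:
B = -12 (B = -2*6 = -12)
P(D, h) = 4
c(E) = 0 (c(E) = (E - E)*(4 - 3*(-12)) = 0*(4 + 36) = 0*40 = 0)
c(9) - q(v(4)) = 0 - 1*6 = 0 - 6 = -6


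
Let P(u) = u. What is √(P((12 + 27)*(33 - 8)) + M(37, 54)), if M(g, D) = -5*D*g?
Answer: I*√9015 ≈ 94.947*I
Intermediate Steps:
M(g, D) = -5*D*g
√(P((12 + 27)*(33 - 8)) + M(37, 54)) = √((12 + 27)*(33 - 8) - 5*54*37) = √(39*25 - 9990) = √(975 - 9990) = √(-9015) = I*√9015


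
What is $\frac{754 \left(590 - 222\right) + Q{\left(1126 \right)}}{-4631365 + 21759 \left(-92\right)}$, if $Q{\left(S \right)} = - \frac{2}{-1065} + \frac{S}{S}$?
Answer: $- \frac{295508747}{7064350545} \approx -0.041831$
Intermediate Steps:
$Q{\left(S \right)} = \frac{1067}{1065}$ ($Q{\left(S \right)} = \left(-2\right) \left(- \frac{1}{1065}\right) + 1 = \frac{2}{1065} + 1 = \frac{1067}{1065}$)
$\frac{754 \left(590 - 222\right) + Q{\left(1126 \right)}}{-4631365 + 21759 \left(-92\right)} = \frac{754 \left(590 - 222\right) + \frac{1067}{1065}}{-4631365 + 21759 \left(-92\right)} = \frac{754 \cdot 368 + \frac{1067}{1065}}{-4631365 - 2001828} = \frac{277472 + \frac{1067}{1065}}{-6633193} = \frac{295508747}{1065} \left(- \frac{1}{6633193}\right) = - \frac{295508747}{7064350545}$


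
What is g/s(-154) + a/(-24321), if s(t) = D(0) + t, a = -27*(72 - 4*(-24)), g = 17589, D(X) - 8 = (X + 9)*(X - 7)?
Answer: -12934365/154033 ≈ -83.971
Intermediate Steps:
D(X) = 8 + (-7 + X)*(9 + X) (D(X) = 8 + (X + 9)*(X - 7) = 8 + (9 + X)*(-7 + X) = 8 + (-7 + X)*(9 + X))
a = -4536 (a = -27*(72 + 96) = -27*168 = -4536)
s(t) = -55 + t (s(t) = (-55 + 0² + 2*0) + t = (-55 + 0 + 0) + t = -55 + t)
g/s(-154) + a/(-24321) = 17589/(-55 - 154) - 4536/(-24321) = 17589/(-209) - 4536*(-1/24321) = 17589*(-1/209) + 1512/8107 = -1599/19 + 1512/8107 = -12934365/154033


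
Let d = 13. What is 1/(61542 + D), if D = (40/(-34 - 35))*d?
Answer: 69/4245878 ≈ 1.6251e-5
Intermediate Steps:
D = -520/69 (D = (40/(-34 - 35))*13 = (40/(-69))*13 = -1/69*40*13 = -40/69*13 = -520/69 ≈ -7.5362)
1/(61542 + D) = 1/(61542 - 520/69) = 1/(4245878/69) = 69/4245878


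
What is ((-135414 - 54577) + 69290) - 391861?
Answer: -512562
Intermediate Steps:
((-135414 - 54577) + 69290) - 391861 = (-189991 + 69290) - 391861 = -120701 - 391861 = -512562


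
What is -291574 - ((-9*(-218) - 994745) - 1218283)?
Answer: 1919492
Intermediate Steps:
-291574 - ((-9*(-218) - 994745) - 1218283) = -291574 - ((1962 - 994745) - 1218283) = -291574 - (-992783 - 1218283) = -291574 - 1*(-2211066) = -291574 + 2211066 = 1919492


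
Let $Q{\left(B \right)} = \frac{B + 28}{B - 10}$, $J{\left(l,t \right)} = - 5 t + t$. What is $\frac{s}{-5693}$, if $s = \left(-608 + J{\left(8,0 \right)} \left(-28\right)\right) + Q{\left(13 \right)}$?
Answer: $\frac{1783}{17079} \approx 0.1044$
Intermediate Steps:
$J{\left(l,t \right)} = - 4 t$
$Q{\left(B \right)} = \frac{28 + B}{-10 + B}$
$s = - \frac{1783}{3}$ ($s = \left(-608 + \left(-4\right) 0 \left(-28\right)\right) + \frac{28 + 13}{-10 + 13} = \left(-608 + 0 \left(-28\right)\right) + \frac{1}{3} \cdot 41 = \left(-608 + 0\right) + \frac{1}{3} \cdot 41 = -608 + \frac{41}{3} = - \frac{1783}{3} \approx -594.33$)
$\frac{s}{-5693} = - \frac{1783}{3 \left(-5693\right)} = \left(- \frac{1783}{3}\right) \left(- \frac{1}{5693}\right) = \frac{1783}{17079}$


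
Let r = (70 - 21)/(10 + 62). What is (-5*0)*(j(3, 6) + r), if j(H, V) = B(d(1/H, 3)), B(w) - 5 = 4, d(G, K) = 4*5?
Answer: 0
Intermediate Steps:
d(G, K) = 20
B(w) = 9 (B(w) = 5 + 4 = 9)
r = 49/72 ≈ 0.68056
j(H, V) = 9
(-5*0)*(j(3, 6) + r) = (-5*0)*(9 + 49/72) = 0*(697/72) = 0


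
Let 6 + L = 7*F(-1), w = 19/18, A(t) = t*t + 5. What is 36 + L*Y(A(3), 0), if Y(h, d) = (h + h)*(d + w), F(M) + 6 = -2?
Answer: -16168/9 ≈ -1796.4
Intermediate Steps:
A(t) = 5 + t² (A(t) = t² + 5 = 5 + t²)
w = 19/18 (w = 19*(1/18) = 19/18 ≈ 1.0556)
F(M) = -8 (F(M) = -6 - 2 = -8)
Y(h, d) = 2*h*(19/18 + d) (Y(h, d) = (h + h)*(d + 19/18) = (2*h)*(19/18 + d) = 2*h*(19/18 + d))
L = -62 (L = -6 + 7*(-8) = -6 - 56 = -62)
36 + L*Y(A(3), 0) = 36 - 62*(5 + 3²)*(19 + 18*0)/9 = 36 - 62*(5 + 9)*(19 + 0)/9 = 36 - 62*14*19/9 = 36 - 62*266/9 = 36 - 16492/9 = -16168/9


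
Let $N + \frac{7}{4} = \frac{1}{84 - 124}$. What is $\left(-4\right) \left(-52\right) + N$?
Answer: $\frac{8249}{40} \approx 206.23$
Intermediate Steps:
$N = - \frac{71}{40}$ ($N = - \frac{7}{4} + \frac{1}{84 - 124} = - \frac{7}{4} + \frac{1}{-40} = - \frac{7}{4} - \frac{1}{40} = - \frac{71}{40} \approx -1.775$)
$\left(-4\right) \left(-52\right) + N = \left(-4\right) \left(-52\right) - \frac{71}{40} = 208 - \frac{71}{40} = \frac{8249}{40}$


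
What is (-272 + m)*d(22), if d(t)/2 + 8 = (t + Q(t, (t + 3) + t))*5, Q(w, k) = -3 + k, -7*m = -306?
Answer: -147016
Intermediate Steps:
m = 306/7 (m = -⅐*(-306) = 306/7 ≈ 43.714)
d(t) = -16 + 30*t (d(t) = -16 + 2*((t + (-3 + ((t + 3) + t)))*5) = -16 + 2*((t + (-3 + ((3 + t) + t)))*5) = -16 + 2*((t + (-3 + (3 + 2*t)))*5) = -16 + 2*((t + 2*t)*5) = -16 + 2*((3*t)*5) = -16 + 2*(15*t) = -16 + 30*t)
(-272 + m)*d(22) = (-272 + 306/7)*(-16 + 30*22) = -1598*(-16 + 660)/7 = -1598/7*644 = -147016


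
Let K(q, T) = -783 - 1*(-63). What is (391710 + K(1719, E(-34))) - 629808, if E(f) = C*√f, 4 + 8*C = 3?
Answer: -238818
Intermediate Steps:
C = -⅛ (C = -½ + (⅛)*3 = -½ + 3/8 = -⅛ ≈ -0.12500)
E(f) = -√f/8
K(q, T) = -720 (K(q, T) = -783 + 63 = -720)
(391710 + K(1719, E(-34))) - 629808 = (391710 - 720) - 629808 = 390990 - 629808 = -238818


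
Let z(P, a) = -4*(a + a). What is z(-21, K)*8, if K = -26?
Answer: 1664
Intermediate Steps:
z(P, a) = -8*a
z(-21, K)*8 = -8*(-26)*8 = 208*8 = 1664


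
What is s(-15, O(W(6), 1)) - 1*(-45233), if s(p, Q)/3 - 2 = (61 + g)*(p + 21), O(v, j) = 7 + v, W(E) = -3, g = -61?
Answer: 45239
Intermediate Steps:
s(p, Q) = 6 (s(p, Q) = 6 + 3*((61 - 61)*(p + 21)) = 6 + 3*(0*(21 + p)) = 6 + 3*0 = 6 + 0 = 6)
s(-15, O(W(6), 1)) - 1*(-45233) = 6 - 1*(-45233) = 6 + 45233 = 45239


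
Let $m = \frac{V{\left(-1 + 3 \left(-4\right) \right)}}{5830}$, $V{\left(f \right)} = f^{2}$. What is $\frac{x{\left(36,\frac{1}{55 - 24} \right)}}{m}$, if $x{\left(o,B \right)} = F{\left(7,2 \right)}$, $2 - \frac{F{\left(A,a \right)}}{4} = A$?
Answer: $- \frac{116600}{169} \approx -689.94$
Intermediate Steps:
$F{\left(A,a \right)} = 8 - 4 A$
$x{\left(o,B \right)} = -20$ ($x{\left(o,B \right)} = 8 - 28 = -20$)
$m = \frac{169}{5830}$ ($m = \frac{\left(-1 + 3 \left(-4\right)\right)^{2}}{5830} = \left(-1 - 12\right)^{2} \cdot \frac{1}{5830} = \left(-13\right)^{2} \cdot \frac{1}{5830} = 169 \cdot \frac{1}{5830} = \frac{169}{5830} \approx 0.028988$)
$\frac{x{\left(36,\frac{1}{55 - 24} \right)}}{m} = - \frac{20}{\frac{169}{5830}} = \left(-20\right) \frac{5830}{169} = - \frac{116600}{169}$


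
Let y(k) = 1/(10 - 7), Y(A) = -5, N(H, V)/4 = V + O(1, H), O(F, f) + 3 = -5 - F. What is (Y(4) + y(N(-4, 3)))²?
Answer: 196/9 ≈ 21.778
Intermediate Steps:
O(F, f) = -8 - F (O(F, f) = -3 + (-5 - F) = -8 - F)
N(H, V) = -36 + 4*V (N(H, V) = 4*(V + (-8 - 1*1)) = 4*(V + (-8 - 1)) = 4*(V - 9) = 4*(-9 + V) = -36 + 4*V)
y(k) = ⅓ (y(k) = 1/3 = ⅓)
(Y(4) + y(N(-4, 3)))² = (-5 + ⅓)² = (-14/3)² = 196/9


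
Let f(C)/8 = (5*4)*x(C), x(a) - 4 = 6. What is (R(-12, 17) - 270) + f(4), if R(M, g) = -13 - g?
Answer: 1300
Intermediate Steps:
x(a) = 10 (x(a) = 4 + 6 = 10)
f(C) = 1600 (f(C) = 8*((5*4)*10) = 8*(20*10) = 8*200 = 1600)
(R(-12, 17) - 270) + f(4) = ((-13 - 1*17) - 270) + 1600 = ((-13 - 17) - 270) + 1600 = (-30 - 270) + 1600 = -300 + 1600 = 1300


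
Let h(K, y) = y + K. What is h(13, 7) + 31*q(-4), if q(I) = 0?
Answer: 20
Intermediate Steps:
h(K, y) = K + y
h(13, 7) + 31*q(-4) = (13 + 7) + 31*0 = 20 + 0 = 20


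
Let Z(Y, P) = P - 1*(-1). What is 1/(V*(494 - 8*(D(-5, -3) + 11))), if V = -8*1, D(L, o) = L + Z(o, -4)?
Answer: -1/3760 ≈ -0.00026596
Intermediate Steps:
Z(Y, P) = 1 + P (Z(Y, P) = P + 1 = 1 + P)
D(L, o) = -3 + L (D(L, o) = L + (1 - 4) = L - 3 = -3 + L)
V = -8
1/(V*(494 - 8*(D(-5, -3) + 11))) = 1/(-8*(494 - 8*((-3 - 5) + 11))) = 1/(-8*(494 - 8*(-8 + 11))) = 1/(-8*(494 - 8*3)) = 1/(-8*(494 - 24)) = 1/(-8*470) = 1/(-3760) = -1/3760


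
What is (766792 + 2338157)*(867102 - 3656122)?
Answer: -8659764859980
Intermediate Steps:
(766792 + 2338157)*(867102 - 3656122) = 3104949*(-2789020) = -8659764859980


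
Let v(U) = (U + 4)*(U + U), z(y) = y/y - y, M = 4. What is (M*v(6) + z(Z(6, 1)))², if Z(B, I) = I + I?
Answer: 229441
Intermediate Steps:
Z(B, I) = 2*I
z(y) = 1 - y
v(U) = 2*U*(4 + U) (v(U) = (4 + U)*(2*U) = 2*U*(4 + U))
(M*v(6) + z(Z(6, 1)))² = (4*(2*6*(4 + 6)) + (1 - 2))² = (4*(2*6*10) + (1 - 1*2))² = (4*120 + (1 - 2))² = (480 - 1)² = 479² = 229441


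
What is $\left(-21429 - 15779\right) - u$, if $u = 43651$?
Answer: $-80859$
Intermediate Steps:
$\left(-21429 - 15779\right) - u = \left(-21429 - 15779\right) - 43651 = -37208 - 43651 = -80859$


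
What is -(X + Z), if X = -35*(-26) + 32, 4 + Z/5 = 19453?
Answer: -98187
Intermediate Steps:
Z = 97245 (Z = -20 + 5*19453 = -20 + 97265 = 97245)
X = 942 (X = 910 + 32 = 942)
-(X + Z) = -(942 + 97245) = -1*98187 = -98187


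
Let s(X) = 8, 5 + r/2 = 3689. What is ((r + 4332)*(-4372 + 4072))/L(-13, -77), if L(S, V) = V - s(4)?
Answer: 702000/17 ≈ 41294.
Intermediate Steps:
r = 7368 (r = -10 + 2*3689 = -10 + 7378 = 7368)
L(S, V) = -8 + V (L(S, V) = V - 1*8 = V - 8 = -8 + V)
((r + 4332)*(-4372 + 4072))/L(-13, -77) = ((7368 + 4332)*(-4372 + 4072))/(-8 - 77) = (11700*(-300))/(-85) = -3510000*(-1/85) = 702000/17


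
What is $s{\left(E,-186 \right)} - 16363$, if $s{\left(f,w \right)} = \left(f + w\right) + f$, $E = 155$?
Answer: $-16239$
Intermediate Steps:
$s{\left(f,w \right)} = w + 2 f$
$s{\left(E,-186 \right)} - 16363 = \left(-186 + 2 \cdot 155\right) - 16363 = \left(-186 + 310\right) - 16363 = 124 - 16363 = -16239$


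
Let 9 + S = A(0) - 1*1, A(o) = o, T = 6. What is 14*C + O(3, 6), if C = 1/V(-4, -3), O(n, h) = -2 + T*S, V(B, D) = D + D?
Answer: -193/3 ≈ -64.333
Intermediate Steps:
V(B, D) = 2*D
S = -10 (S = -9 + (0 - 1*1) = -9 + (0 - 1) = -9 - 1 = -10)
O(n, h) = -62 (O(n, h) = -2 + 6*(-10) = -2 - 60 = -62)
C = -1/6 (C = 1/(2*(-3)) = 1/(-6) = -1/6 ≈ -0.16667)
14*C + O(3, 6) = 14*(-1/6) - 62 = -7/3 - 62 = -193/3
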